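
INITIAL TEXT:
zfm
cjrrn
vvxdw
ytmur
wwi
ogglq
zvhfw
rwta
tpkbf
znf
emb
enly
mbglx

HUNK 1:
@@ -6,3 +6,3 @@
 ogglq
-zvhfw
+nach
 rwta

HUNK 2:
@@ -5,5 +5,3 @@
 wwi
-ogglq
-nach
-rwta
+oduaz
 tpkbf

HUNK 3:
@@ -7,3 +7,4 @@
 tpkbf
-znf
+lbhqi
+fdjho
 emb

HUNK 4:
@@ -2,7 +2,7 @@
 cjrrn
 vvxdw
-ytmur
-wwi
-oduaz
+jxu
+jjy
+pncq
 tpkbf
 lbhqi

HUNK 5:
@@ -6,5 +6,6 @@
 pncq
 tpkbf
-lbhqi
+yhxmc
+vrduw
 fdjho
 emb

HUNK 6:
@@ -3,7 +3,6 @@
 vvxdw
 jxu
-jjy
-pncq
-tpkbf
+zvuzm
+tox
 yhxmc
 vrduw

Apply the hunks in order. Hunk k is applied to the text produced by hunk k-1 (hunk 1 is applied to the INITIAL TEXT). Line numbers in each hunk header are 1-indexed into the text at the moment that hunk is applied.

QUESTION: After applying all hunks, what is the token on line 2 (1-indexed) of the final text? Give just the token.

Answer: cjrrn

Derivation:
Hunk 1: at line 6 remove [zvhfw] add [nach] -> 13 lines: zfm cjrrn vvxdw ytmur wwi ogglq nach rwta tpkbf znf emb enly mbglx
Hunk 2: at line 5 remove [ogglq,nach,rwta] add [oduaz] -> 11 lines: zfm cjrrn vvxdw ytmur wwi oduaz tpkbf znf emb enly mbglx
Hunk 3: at line 7 remove [znf] add [lbhqi,fdjho] -> 12 lines: zfm cjrrn vvxdw ytmur wwi oduaz tpkbf lbhqi fdjho emb enly mbglx
Hunk 4: at line 2 remove [ytmur,wwi,oduaz] add [jxu,jjy,pncq] -> 12 lines: zfm cjrrn vvxdw jxu jjy pncq tpkbf lbhqi fdjho emb enly mbglx
Hunk 5: at line 6 remove [lbhqi] add [yhxmc,vrduw] -> 13 lines: zfm cjrrn vvxdw jxu jjy pncq tpkbf yhxmc vrduw fdjho emb enly mbglx
Hunk 6: at line 3 remove [jjy,pncq,tpkbf] add [zvuzm,tox] -> 12 lines: zfm cjrrn vvxdw jxu zvuzm tox yhxmc vrduw fdjho emb enly mbglx
Final line 2: cjrrn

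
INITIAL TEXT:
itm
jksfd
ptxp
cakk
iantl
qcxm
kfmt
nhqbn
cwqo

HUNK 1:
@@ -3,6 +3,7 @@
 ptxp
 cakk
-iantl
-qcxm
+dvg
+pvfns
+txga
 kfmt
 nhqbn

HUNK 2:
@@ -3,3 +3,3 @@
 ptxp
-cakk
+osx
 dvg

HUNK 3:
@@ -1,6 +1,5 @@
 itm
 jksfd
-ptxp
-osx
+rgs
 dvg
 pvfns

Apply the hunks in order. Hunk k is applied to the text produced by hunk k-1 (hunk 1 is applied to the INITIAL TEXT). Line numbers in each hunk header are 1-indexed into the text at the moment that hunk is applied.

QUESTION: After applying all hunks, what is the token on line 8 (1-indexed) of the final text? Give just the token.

Hunk 1: at line 3 remove [iantl,qcxm] add [dvg,pvfns,txga] -> 10 lines: itm jksfd ptxp cakk dvg pvfns txga kfmt nhqbn cwqo
Hunk 2: at line 3 remove [cakk] add [osx] -> 10 lines: itm jksfd ptxp osx dvg pvfns txga kfmt nhqbn cwqo
Hunk 3: at line 1 remove [ptxp,osx] add [rgs] -> 9 lines: itm jksfd rgs dvg pvfns txga kfmt nhqbn cwqo
Final line 8: nhqbn

Answer: nhqbn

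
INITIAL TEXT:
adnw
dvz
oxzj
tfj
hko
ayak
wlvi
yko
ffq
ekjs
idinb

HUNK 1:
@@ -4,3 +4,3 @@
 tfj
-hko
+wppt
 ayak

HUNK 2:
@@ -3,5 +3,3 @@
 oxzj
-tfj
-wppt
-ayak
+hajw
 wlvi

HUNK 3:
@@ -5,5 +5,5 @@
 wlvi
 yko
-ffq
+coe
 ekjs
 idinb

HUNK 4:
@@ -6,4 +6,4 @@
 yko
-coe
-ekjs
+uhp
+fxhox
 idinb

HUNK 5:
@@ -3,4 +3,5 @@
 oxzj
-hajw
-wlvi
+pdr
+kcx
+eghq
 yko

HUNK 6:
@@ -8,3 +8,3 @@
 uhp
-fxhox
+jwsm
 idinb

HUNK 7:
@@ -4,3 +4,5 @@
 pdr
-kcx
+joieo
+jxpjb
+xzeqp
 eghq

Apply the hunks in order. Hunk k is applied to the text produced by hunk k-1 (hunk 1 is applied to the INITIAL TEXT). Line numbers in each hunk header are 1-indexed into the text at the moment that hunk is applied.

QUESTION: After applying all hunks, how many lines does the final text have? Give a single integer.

Hunk 1: at line 4 remove [hko] add [wppt] -> 11 lines: adnw dvz oxzj tfj wppt ayak wlvi yko ffq ekjs idinb
Hunk 2: at line 3 remove [tfj,wppt,ayak] add [hajw] -> 9 lines: adnw dvz oxzj hajw wlvi yko ffq ekjs idinb
Hunk 3: at line 5 remove [ffq] add [coe] -> 9 lines: adnw dvz oxzj hajw wlvi yko coe ekjs idinb
Hunk 4: at line 6 remove [coe,ekjs] add [uhp,fxhox] -> 9 lines: adnw dvz oxzj hajw wlvi yko uhp fxhox idinb
Hunk 5: at line 3 remove [hajw,wlvi] add [pdr,kcx,eghq] -> 10 lines: adnw dvz oxzj pdr kcx eghq yko uhp fxhox idinb
Hunk 6: at line 8 remove [fxhox] add [jwsm] -> 10 lines: adnw dvz oxzj pdr kcx eghq yko uhp jwsm idinb
Hunk 7: at line 4 remove [kcx] add [joieo,jxpjb,xzeqp] -> 12 lines: adnw dvz oxzj pdr joieo jxpjb xzeqp eghq yko uhp jwsm idinb
Final line count: 12

Answer: 12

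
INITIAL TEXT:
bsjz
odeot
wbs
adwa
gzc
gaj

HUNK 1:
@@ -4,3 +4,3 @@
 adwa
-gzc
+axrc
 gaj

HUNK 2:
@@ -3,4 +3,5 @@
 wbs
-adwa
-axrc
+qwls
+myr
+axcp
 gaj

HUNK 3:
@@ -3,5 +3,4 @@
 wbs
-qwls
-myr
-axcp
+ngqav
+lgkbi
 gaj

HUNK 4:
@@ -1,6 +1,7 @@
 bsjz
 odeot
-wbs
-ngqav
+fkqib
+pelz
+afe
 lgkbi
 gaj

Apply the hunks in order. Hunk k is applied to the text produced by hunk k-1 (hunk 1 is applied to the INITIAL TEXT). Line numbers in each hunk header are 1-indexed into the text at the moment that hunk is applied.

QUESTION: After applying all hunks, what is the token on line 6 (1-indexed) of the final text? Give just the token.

Answer: lgkbi

Derivation:
Hunk 1: at line 4 remove [gzc] add [axrc] -> 6 lines: bsjz odeot wbs adwa axrc gaj
Hunk 2: at line 3 remove [adwa,axrc] add [qwls,myr,axcp] -> 7 lines: bsjz odeot wbs qwls myr axcp gaj
Hunk 3: at line 3 remove [qwls,myr,axcp] add [ngqav,lgkbi] -> 6 lines: bsjz odeot wbs ngqav lgkbi gaj
Hunk 4: at line 1 remove [wbs,ngqav] add [fkqib,pelz,afe] -> 7 lines: bsjz odeot fkqib pelz afe lgkbi gaj
Final line 6: lgkbi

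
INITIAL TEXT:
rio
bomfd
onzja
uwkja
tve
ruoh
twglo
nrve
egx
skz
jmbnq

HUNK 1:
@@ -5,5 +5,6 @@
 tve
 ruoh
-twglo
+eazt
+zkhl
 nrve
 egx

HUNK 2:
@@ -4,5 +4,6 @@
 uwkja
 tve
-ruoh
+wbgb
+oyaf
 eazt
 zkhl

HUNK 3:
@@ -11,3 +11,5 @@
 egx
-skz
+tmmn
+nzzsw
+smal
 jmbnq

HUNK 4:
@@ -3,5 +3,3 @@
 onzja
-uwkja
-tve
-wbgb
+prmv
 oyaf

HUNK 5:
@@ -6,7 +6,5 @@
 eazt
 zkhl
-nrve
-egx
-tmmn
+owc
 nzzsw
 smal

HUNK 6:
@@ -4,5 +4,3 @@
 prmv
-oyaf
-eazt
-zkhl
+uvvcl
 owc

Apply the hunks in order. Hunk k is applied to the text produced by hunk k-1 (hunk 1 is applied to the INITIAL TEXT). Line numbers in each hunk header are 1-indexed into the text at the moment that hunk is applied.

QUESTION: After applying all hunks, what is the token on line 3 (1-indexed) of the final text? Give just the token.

Hunk 1: at line 5 remove [twglo] add [eazt,zkhl] -> 12 lines: rio bomfd onzja uwkja tve ruoh eazt zkhl nrve egx skz jmbnq
Hunk 2: at line 4 remove [ruoh] add [wbgb,oyaf] -> 13 lines: rio bomfd onzja uwkja tve wbgb oyaf eazt zkhl nrve egx skz jmbnq
Hunk 3: at line 11 remove [skz] add [tmmn,nzzsw,smal] -> 15 lines: rio bomfd onzja uwkja tve wbgb oyaf eazt zkhl nrve egx tmmn nzzsw smal jmbnq
Hunk 4: at line 3 remove [uwkja,tve,wbgb] add [prmv] -> 13 lines: rio bomfd onzja prmv oyaf eazt zkhl nrve egx tmmn nzzsw smal jmbnq
Hunk 5: at line 6 remove [nrve,egx,tmmn] add [owc] -> 11 lines: rio bomfd onzja prmv oyaf eazt zkhl owc nzzsw smal jmbnq
Hunk 6: at line 4 remove [oyaf,eazt,zkhl] add [uvvcl] -> 9 lines: rio bomfd onzja prmv uvvcl owc nzzsw smal jmbnq
Final line 3: onzja

Answer: onzja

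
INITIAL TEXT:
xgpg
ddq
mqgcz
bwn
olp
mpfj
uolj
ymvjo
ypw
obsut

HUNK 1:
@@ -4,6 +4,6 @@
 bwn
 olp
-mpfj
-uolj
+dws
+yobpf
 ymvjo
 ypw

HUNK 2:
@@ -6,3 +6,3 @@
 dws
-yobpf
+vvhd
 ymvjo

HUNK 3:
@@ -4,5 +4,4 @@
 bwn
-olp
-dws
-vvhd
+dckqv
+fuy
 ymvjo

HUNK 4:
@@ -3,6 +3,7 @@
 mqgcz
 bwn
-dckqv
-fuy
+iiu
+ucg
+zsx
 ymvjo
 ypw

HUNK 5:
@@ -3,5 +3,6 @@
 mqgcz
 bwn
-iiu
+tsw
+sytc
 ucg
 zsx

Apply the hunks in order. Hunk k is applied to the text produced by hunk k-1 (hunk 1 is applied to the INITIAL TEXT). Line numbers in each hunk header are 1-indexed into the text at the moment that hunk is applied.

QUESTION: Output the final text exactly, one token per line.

Answer: xgpg
ddq
mqgcz
bwn
tsw
sytc
ucg
zsx
ymvjo
ypw
obsut

Derivation:
Hunk 1: at line 4 remove [mpfj,uolj] add [dws,yobpf] -> 10 lines: xgpg ddq mqgcz bwn olp dws yobpf ymvjo ypw obsut
Hunk 2: at line 6 remove [yobpf] add [vvhd] -> 10 lines: xgpg ddq mqgcz bwn olp dws vvhd ymvjo ypw obsut
Hunk 3: at line 4 remove [olp,dws,vvhd] add [dckqv,fuy] -> 9 lines: xgpg ddq mqgcz bwn dckqv fuy ymvjo ypw obsut
Hunk 4: at line 3 remove [dckqv,fuy] add [iiu,ucg,zsx] -> 10 lines: xgpg ddq mqgcz bwn iiu ucg zsx ymvjo ypw obsut
Hunk 5: at line 3 remove [iiu] add [tsw,sytc] -> 11 lines: xgpg ddq mqgcz bwn tsw sytc ucg zsx ymvjo ypw obsut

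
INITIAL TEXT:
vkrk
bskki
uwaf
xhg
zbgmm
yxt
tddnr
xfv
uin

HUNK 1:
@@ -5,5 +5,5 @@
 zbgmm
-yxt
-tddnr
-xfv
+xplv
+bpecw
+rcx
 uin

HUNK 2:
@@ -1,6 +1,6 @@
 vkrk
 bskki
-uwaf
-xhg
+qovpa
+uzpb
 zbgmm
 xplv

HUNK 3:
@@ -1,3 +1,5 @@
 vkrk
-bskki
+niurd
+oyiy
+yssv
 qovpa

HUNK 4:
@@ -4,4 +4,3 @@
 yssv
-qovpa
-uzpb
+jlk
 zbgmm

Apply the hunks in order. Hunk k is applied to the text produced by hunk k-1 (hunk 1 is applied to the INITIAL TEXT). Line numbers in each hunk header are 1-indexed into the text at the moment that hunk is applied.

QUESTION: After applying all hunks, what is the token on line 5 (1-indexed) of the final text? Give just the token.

Hunk 1: at line 5 remove [yxt,tddnr,xfv] add [xplv,bpecw,rcx] -> 9 lines: vkrk bskki uwaf xhg zbgmm xplv bpecw rcx uin
Hunk 2: at line 1 remove [uwaf,xhg] add [qovpa,uzpb] -> 9 lines: vkrk bskki qovpa uzpb zbgmm xplv bpecw rcx uin
Hunk 3: at line 1 remove [bskki] add [niurd,oyiy,yssv] -> 11 lines: vkrk niurd oyiy yssv qovpa uzpb zbgmm xplv bpecw rcx uin
Hunk 4: at line 4 remove [qovpa,uzpb] add [jlk] -> 10 lines: vkrk niurd oyiy yssv jlk zbgmm xplv bpecw rcx uin
Final line 5: jlk

Answer: jlk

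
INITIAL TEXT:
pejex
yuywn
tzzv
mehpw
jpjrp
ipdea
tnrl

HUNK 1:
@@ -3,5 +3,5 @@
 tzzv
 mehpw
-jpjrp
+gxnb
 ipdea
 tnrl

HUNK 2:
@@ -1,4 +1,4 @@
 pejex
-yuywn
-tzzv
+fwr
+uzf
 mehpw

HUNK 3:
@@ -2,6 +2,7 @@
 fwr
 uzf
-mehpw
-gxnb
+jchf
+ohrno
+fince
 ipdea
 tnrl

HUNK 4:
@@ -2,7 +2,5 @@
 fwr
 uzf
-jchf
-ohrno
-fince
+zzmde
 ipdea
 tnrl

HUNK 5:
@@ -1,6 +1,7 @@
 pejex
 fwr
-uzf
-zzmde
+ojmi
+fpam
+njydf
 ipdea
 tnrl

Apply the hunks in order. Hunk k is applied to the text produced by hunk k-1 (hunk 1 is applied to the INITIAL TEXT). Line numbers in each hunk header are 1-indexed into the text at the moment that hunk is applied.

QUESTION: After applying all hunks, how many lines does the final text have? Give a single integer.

Answer: 7

Derivation:
Hunk 1: at line 3 remove [jpjrp] add [gxnb] -> 7 lines: pejex yuywn tzzv mehpw gxnb ipdea tnrl
Hunk 2: at line 1 remove [yuywn,tzzv] add [fwr,uzf] -> 7 lines: pejex fwr uzf mehpw gxnb ipdea tnrl
Hunk 3: at line 2 remove [mehpw,gxnb] add [jchf,ohrno,fince] -> 8 lines: pejex fwr uzf jchf ohrno fince ipdea tnrl
Hunk 4: at line 2 remove [jchf,ohrno,fince] add [zzmde] -> 6 lines: pejex fwr uzf zzmde ipdea tnrl
Hunk 5: at line 1 remove [uzf,zzmde] add [ojmi,fpam,njydf] -> 7 lines: pejex fwr ojmi fpam njydf ipdea tnrl
Final line count: 7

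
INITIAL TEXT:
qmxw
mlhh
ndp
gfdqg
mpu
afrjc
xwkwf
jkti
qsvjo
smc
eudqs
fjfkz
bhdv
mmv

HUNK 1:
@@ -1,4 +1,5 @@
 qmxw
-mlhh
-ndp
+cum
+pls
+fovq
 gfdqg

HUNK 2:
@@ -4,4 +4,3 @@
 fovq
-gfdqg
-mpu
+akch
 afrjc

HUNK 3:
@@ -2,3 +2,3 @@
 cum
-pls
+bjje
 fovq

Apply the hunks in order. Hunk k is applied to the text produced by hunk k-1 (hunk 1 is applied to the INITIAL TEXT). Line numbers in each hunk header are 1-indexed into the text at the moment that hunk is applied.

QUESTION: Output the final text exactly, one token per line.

Answer: qmxw
cum
bjje
fovq
akch
afrjc
xwkwf
jkti
qsvjo
smc
eudqs
fjfkz
bhdv
mmv

Derivation:
Hunk 1: at line 1 remove [mlhh,ndp] add [cum,pls,fovq] -> 15 lines: qmxw cum pls fovq gfdqg mpu afrjc xwkwf jkti qsvjo smc eudqs fjfkz bhdv mmv
Hunk 2: at line 4 remove [gfdqg,mpu] add [akch] -> 14 lines: qmxw cum pls fovq akch afrjc xwkwf jkti qsvjo smc eudqs fjfkz bhdv mmv
Hunk 3: at line 2 remove [pls] add [bjje] -> 14 lines: qmxw cum bjje fovq akch afrjc xwkwf jkti qsvjo smc eudqs fjfkz bhdv mmv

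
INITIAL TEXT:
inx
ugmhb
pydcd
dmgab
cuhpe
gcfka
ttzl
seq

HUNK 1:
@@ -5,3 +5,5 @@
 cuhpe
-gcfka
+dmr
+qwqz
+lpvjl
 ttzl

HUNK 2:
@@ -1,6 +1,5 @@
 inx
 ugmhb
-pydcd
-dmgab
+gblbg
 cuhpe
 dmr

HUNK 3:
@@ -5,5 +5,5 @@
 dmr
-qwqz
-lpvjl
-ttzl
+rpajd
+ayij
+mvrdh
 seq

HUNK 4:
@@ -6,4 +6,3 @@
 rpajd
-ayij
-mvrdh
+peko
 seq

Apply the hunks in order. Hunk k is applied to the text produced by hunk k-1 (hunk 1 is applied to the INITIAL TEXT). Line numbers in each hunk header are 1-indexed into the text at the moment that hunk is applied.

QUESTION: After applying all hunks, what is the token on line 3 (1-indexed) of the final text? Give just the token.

Answer: gblbg

Derivation:
Hunk 1: at line 5 remove [gcfka] add [dmr,qwqz,lpvjl] -> 10 lines: inx ugmhb pydcd dmgab cuhpe dmr qwqz lpvjl ttzl seq
Hunk 2: at line 1 remove [pydcd,dmgab] add [gblbg] -> 9 lines: inx ugmhb gblbg cuhpe dmr qwqz lpvjl ttzl seq
Hunk 3: at line 5 remove [qwqz,lpvjl,ttzl] add [rpajd,ayij,mvrdh] -> 9 lines: inx ugmhb gblbg cuhpe dmr rpajd ayij mvrdh seq
Hunk 4: at line 6 remove [ayij,mvrdh] add [peko] -> 8 lines: inx ugmhb gblbg cuhpe dmr rpajd peko seq
Final line 3: gblbg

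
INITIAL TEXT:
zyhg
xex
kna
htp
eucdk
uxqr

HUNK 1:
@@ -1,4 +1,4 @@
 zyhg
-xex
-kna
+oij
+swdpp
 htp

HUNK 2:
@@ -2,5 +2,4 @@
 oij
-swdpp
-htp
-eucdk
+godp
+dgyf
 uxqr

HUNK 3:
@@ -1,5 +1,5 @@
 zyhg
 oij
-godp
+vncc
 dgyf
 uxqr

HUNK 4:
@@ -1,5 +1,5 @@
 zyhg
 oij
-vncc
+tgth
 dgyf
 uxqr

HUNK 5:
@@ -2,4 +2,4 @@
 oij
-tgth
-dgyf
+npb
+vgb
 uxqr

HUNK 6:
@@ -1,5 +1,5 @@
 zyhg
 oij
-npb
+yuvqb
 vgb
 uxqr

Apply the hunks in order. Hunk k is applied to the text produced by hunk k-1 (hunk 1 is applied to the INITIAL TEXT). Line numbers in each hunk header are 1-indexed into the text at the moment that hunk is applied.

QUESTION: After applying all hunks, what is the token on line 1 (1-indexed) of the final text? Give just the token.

Answer: zyhg

Derivation:
Hunk 1: at line 1 remove [xex,kna] add [oij,swdpp] -> 6 lines: zyhg oij swdpp htp eucdk uxqr
Hunk 2: at line 2 remove [swdpp,htp,eucdk] add [godp,dgyf] -> 5 lines: zyhg oij godp dgyf uxqr
Hunk 3: at line 1 remove [godp] add [vncc] -> 5 lines: zyhg oij vncc dgyf uxqr
Hunk 4: at line 1 remove [vncc] add [tgth] -> 5 lines: zyhg oij tgth dgyf uxqr
Hunk 5: at line 2 remove [tgth,dgyf] add [npb,vgb] -> 5 lines: zyhg oij npb vgb uxqr
Hunk 6: at line 1 remove [npb] add [yuvqb] -> 5 lines: zyhg oij yuvqb vgb uxqr
Final line 1: zyhg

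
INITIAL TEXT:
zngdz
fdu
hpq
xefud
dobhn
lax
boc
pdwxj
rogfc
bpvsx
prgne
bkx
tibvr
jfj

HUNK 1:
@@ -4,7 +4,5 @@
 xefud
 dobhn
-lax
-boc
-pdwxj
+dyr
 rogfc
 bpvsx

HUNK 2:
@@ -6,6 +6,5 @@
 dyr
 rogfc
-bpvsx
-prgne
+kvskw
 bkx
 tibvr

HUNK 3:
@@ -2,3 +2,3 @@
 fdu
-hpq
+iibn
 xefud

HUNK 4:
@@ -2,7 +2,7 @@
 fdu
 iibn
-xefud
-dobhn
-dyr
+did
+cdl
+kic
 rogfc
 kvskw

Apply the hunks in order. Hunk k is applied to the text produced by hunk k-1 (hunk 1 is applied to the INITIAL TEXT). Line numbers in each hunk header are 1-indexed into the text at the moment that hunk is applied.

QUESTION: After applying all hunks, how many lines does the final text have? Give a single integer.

Answer: 11

Derivation:
Hunk 1: at line 4 remove [lax,boc,pdwxj] add [dyr] -> 12 lines: zngdz fdu hpq xefud dobhn dyr rogfc bpvsx prgne bkx tibvr jfj
Hunk 2: at line 6 remove [bpvsx,prgne] add [kvskw] -> 11 lines: zngdz fdu hpq xefud dobhn dyr rogfc kvskw bkx tibvr jfj
Hunk 3: at line 2 remove [hpq] add [iibn] -> 11 lines: zngdz fdu iibn xefud dobhn dyr rogfc kvskw bkx tibvr jfj
Hunk 4: at line 2 remove [xefud,dobhn,dyr] add [did,cdl,kic] -> 11 lines: zngdz fdu iibn did cdl kic rogfc kvskw bkx tibvr jfj
Final line count: 11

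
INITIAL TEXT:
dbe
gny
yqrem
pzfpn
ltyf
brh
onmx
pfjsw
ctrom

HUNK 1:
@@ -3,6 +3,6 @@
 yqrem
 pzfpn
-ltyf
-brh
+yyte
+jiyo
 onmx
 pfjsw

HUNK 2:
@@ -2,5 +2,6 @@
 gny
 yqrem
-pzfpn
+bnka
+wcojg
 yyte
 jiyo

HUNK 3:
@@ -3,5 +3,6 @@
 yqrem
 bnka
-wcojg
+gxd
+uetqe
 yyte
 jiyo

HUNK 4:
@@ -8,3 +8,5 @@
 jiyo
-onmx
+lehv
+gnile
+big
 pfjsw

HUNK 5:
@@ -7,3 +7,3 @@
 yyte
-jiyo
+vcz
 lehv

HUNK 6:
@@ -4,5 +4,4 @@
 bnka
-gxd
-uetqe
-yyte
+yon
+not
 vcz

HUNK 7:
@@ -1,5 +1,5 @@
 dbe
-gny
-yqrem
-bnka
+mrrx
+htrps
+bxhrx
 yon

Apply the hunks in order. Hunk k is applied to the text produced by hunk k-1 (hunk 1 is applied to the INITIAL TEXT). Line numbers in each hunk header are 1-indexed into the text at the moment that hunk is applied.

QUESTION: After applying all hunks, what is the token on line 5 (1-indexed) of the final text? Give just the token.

Hunk 1: at line 3 remove [ltyf,brh] add [yyte,jiyo] -> 9 lines: dbe gny yqrem pzfpn yyte jiyo onmx pfjsw ctrom
Hunk 2: at line 2 remove [pzfpn] add [bnka,wcojg] -> 10 lines: dbe gny yqrem bnka wcojg yyte jiyo onmx pfjsw ctrom
Hunk 3: at line 3 remove [wcojg] add [gxd,uetqe] -> 11 lines: dbe gny yqrem bnka gxd uetqe yyte jiyo onmx pfjsw ctrom
Hunk 4: at line 8 remove [onmx] add [lehv,gnile,big] -> 13 lines: dbe gny yqrem bnka gxd uetqe yyte jiyo lehv gnile big pfjsw ctrom
Hunk 5: at line 7 remove [jiyo] add [vcz] -> 13 lines: dbe gny yqrem bnka gxd uetqe yyte vcz lehv gnile big pfjsw ctrom
Hunk 6: at line 4 remove [gxd,uetqe,yyte] add [yon,not] -> 12 lines: dbe gny yqrem bnka yon not vcz lehv gnile big pfjsw ctrom
Hunk 7: at line 1 remove [gny,yqrem,bnka] add [mrrx,htrps,bxhrx] -> 12 lines: dbe mrrx htrps bxhrx yon not vcz lehv gnile big pfjsw ctrom
Final line 5: yon

Answer: yon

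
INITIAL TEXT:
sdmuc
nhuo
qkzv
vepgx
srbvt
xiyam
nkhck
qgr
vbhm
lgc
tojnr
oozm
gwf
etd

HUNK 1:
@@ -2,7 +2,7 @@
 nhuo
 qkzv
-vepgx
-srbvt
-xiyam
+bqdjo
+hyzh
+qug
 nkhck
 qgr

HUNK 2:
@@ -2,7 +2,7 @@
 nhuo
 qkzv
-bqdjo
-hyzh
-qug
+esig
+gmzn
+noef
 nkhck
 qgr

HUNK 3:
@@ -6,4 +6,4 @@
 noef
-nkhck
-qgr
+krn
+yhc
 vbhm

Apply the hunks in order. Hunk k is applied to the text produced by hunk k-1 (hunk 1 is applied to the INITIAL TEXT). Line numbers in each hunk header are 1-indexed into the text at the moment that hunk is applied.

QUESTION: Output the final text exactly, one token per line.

Answer: sdmuc
nhuo
qkzv
esig
gmzn
noef
krn
yhc
vbhm
lgc
tojnr
oozm
gwf
etd

Derivation:
Hunk 1: at line 2 remove [vepgx,srbvt,xiyam] add [bqdjo,hyzh,qug] -> 14 lines: sdmuc nhuo qkzv bqdjo hyzh qug nkhck qgr vbhm lgc tojnr oozm gwf etd
Hunk 2: at line 2 remove [bqdjo,hyzh,qug] add [esig,gmzn,noef] -> 14 lines: sdmuc nhuo qkzv esig gmzn noef nkhck qgr vbhm lgc tojnr oozm gwf etd
Hunk 3: at line 6 remove [nkhck,qgr] add [krn,yhc] -> 14 lines: sdmuc nhuo qkzv esig gmzn noef krn yhc vbhm lgc tojnr oozm gwf etd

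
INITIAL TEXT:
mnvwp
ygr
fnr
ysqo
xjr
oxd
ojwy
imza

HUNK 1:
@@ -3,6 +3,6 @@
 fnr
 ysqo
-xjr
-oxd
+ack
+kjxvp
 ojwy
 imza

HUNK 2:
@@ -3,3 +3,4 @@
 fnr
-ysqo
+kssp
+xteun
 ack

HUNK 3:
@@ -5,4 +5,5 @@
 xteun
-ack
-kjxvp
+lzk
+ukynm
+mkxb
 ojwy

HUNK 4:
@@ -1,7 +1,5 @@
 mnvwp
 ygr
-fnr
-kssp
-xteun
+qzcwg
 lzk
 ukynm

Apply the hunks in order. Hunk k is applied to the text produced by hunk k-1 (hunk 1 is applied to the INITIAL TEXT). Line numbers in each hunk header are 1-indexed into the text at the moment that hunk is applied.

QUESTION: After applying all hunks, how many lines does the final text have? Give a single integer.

Answer: 8

Derivation:
Hunk 1: at line 3 remove [xjr,oxd] add [ack,kjxvp] -> 8 lines: mnvwp ygr fnr ysqo ack kjxvp ojwy imza
Hunk 2: at line 3 remove [ysqo] add [kssp,xteun] -> 9 lines: mnvwp ygr fnr kssp xteun ack kjxvp ojwy imza
Hunk 3: at line 5 remove [ack,kjxvp] add [lzk,ukynm,mkxb] -> 10 lines: mnvwp ygr fnr kssp xteun lzk ukynm mkxb ojwy imza
Hunk 4: at line 1 remove [fnr,kssp,xteun] add [qzcwg] -> 8 lines: mnvwp ygr qzcwg lzk ukynm mkxb ojwy imza
Final line count: 8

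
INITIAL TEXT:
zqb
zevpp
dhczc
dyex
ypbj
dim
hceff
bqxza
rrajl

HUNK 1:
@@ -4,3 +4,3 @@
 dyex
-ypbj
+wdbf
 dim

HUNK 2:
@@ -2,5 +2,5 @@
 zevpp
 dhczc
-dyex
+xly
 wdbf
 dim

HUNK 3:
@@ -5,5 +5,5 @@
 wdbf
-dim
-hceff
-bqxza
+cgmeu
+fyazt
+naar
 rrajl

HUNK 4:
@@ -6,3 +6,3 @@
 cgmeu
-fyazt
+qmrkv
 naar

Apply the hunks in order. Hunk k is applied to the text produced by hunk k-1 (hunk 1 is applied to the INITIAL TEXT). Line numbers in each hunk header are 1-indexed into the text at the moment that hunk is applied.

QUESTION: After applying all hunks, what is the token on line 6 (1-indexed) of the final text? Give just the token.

Hunk 1: at line 4 remove [ypbj] add [wdbf] -> 9 lines: zqb zevpp dhczc dyex wdbf dim hceff bqxza rrajl
Hunk 2: at line 2 remove [dyex] add [xly] -> 9 lines: zqb zevpp dhczc xly wdbf dim hceff bqxza rrajl
Hunk 3: at line 5 remove [dim,hceff,bqxza] add [cgmeu,fyazt,naar] -> 9 lines: zqb zevpp dhczc xly wdbf cgmeu fyazt naar rrajl
Hunk 4: at line 6 remove [fyazt] add [qmrkv] -> 9 lines: zqb zevpp dhczc xly wdbf cgmeu qmrkv naar rrajl
Final line 6: cgmeu

Answer: cgmeu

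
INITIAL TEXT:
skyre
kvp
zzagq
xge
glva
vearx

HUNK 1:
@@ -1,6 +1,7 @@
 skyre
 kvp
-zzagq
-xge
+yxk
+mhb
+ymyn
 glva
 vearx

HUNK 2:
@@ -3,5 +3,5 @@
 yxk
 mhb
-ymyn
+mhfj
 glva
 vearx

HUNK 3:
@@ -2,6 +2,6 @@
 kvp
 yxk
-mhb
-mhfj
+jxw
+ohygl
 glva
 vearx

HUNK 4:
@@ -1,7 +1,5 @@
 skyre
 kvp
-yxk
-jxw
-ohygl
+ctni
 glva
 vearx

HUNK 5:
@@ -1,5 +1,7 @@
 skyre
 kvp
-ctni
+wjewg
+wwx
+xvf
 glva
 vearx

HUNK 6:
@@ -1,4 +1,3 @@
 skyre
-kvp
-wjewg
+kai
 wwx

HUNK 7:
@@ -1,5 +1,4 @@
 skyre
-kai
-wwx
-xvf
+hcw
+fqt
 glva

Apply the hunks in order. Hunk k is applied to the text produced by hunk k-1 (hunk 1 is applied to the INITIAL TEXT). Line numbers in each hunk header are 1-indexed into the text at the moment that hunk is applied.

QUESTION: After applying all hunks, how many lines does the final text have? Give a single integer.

Hunk 1: at line 1 remove [zzagq,xge] add [yxk,mhb,ymyn] -> 7 lines: skyre kvp yxk mhb ymyn glva vearx
Hunk 2: at line 3 remove [ymyn] add [mhfj] -> 7 lines: skyre kvp yxk mhb mhfj glva vearx
Hunk 3: at line 2 remove [mhb,mhfj] add [jxw,ohygl] -> 7 lines: skyre kvp yxk jxw ohygl glva vearx
Hunk 4: at line 1 remove [yxk,jxw,ohygl] add [ctni] -> 5 lines: skyre kvp ctni glva vearx
Hunk 5: at line 1 remove [ctni] add [wjewg,wwx,xvf] -> 7 lines: skyre kvp wjewg wwx xvf glva vearx
Hunk 6: at line 1 remove [kvp,wjewg] add [kai] -> 6 lines: skyre kai wwx xvf glva vearx
Hunk 7: at line 1 remove [kai,wwx,xvf] add [hcw,fqt] -> 5 lines: skyre hcw fqt glva vearx
Final line count: 5

Answer: 5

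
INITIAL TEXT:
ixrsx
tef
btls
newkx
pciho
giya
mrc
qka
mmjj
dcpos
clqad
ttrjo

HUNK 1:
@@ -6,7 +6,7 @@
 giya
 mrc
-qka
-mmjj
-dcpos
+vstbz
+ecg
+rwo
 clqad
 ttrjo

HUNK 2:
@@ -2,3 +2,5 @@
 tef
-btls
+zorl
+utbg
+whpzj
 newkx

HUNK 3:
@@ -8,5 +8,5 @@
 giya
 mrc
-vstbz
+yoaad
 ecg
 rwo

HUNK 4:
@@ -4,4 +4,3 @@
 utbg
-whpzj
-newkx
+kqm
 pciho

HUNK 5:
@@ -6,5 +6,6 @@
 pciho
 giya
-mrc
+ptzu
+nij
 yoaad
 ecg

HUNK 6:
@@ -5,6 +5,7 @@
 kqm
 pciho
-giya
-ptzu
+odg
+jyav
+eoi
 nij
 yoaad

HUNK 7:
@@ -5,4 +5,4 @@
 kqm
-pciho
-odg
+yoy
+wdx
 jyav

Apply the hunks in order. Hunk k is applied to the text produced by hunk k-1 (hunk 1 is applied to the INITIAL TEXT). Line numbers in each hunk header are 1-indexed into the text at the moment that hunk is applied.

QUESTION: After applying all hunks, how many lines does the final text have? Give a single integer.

Hunk 1: at line 6 remove [qka,mmjj,dcpos] add [vstbz,ecg,rwo] -> 12 lines: ixrsx tef btls newkx pciho giya mrc vstbz ecg rwo clqad ttrjo
Hunk 2: at line 2 remove [btls] add [zorl,utbg,whpzj] -> 14 lines: ixrsx tef zorl utbg whpzj newkx pciho giya mrc vstbz ecg rwo clqad ttrjo
Hunk 3: at line 8 remove [vstbz] add [yoaad] -> 14 lines: ixrsx tef zorl utbg whpzj newkx pciho giya mrc yoaad ecg rwo clqad ttrjo
Hunk 4: at line 4 remove [whpzj,newkx] add [kqm] -> 13 lines: ixrsx tef zorl utbg kqm pciho giya mrc yoaad ecg rwo clqad ttrjo
Hunk 5: at line 6 remove [mrc] add [ptzu,nij] -> 14 lines: ixrsx tef zorl utbg kqm pciho giya ptzu nij yoaad ecg rwo clqad ttrjo
Hunk 6: at line 5 remove [giya,ptzu] add [odg,jyav,eoi] -> 15 lines: ixrsx tef zorl utbg kqm pciho odg jyav eoi nij yoaad ecg rwo clqad ttrjo
Hunk 7: at line 5 remove [pciho,odg] add [yoy,wdx] -> 15 lines: ixrsx tef zorl utbg kqm yoy wdx jyav eoi nij yoaad ecg rwo clqad ttrjo
Final line count: 15

Answer: 15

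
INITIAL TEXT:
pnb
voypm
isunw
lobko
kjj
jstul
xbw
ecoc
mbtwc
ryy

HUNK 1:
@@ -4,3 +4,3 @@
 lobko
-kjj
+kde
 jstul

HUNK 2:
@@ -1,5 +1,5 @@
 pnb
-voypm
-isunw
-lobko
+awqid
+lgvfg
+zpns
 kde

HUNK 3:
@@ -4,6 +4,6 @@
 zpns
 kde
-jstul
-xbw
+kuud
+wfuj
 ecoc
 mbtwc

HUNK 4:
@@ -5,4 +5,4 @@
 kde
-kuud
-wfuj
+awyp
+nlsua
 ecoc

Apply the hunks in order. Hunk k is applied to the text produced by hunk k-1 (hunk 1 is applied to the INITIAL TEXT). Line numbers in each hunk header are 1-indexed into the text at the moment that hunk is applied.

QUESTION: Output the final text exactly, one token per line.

Answer: pnb
awqid
lgvfg
zpns
kde
awyp
nlsua
ecoc
mbtwc
ryy

Derivation:
Hunk 1: at line 4 remove [kjj] add [kde] -> 10 lines: pnb voypm isunw lobko kde jstul xbw ecoc mbtwc ryy
Hunk 2: at line 1 remove [voypm,isunw,lobko] add [awqid,lgvfg,zpns] -> 10 lines: pnb awqid lgvfg zpns kde jstul xbw ecoc mbtwc ryy
Hunk 3: at line 4 remove [jstul,xbw] add [kuud,wfuj] -> 10 lines: pnb awqid lgvfg zpns kde kuud wfuj ecoc mbtwc ryy
Hunk 4: at line 5 remove [kuud,wfuj] add [awyp,nlsua] -> 10 lines: pnb awqid lgvfg zpns kde awyp nlsua ecoc mbtwc ryy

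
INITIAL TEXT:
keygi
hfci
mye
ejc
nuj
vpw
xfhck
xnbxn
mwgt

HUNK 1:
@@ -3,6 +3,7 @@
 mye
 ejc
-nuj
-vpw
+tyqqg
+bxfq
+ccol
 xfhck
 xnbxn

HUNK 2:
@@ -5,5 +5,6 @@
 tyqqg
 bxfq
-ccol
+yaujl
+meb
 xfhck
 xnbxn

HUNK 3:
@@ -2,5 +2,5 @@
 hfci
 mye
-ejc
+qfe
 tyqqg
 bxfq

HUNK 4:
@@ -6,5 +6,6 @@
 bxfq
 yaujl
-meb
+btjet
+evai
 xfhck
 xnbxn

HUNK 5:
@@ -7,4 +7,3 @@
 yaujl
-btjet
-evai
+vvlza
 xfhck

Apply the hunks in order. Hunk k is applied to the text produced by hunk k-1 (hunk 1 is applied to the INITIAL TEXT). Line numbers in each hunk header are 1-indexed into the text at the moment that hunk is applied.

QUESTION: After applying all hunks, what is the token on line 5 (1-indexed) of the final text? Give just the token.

Hunk 1: at line 3 remove [nuj,vpw] add [tyqqg,bxfq,ccol] -> 10 lines: keygi hfci mye ejc tyqqg bxfq ccol xfhck xnbxn mwgt
Hunk 2: at line 5 remove [ccol] add [yaujl,meb] -> 11 lines: keygi hfci mye ejc tyqqg bxfq yaujl meb xfhck xnbxn mwgt
Hunk 3: at line 2 remove [ejc] add [qfe] -> 11 lines: keygi hfci mye qfe tyqqg bxfq yaujl meb xfhck xnbxn mwgt
Hunk 4: at line 6 remove [meb] add [btjet,evai] -> 12 lines: keygi hfci mye qfe tyqqg bxfq yaujl btjet evai xfhck xnbxn mwgt
Hunk 5: at line 7 remove [btjet,evai] add [vvlza] -> 11 lines: keygi hfci mye qfe tyqqg bxfq yaujl vvlza xfhck xnbxn mwgt
Final line 5: tyqqg

Answer: tyqqg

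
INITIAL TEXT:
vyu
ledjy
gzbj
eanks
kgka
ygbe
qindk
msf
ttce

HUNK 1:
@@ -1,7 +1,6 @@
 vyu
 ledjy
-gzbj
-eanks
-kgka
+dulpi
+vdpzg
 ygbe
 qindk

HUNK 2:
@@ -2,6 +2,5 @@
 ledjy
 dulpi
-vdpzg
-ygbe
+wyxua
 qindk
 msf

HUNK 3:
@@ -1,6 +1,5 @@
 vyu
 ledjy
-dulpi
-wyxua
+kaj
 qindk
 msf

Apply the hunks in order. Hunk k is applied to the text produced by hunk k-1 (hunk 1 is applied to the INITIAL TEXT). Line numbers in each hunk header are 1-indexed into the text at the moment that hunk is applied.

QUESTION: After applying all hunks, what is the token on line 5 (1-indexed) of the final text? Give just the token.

Answer: msf

Derivation:
Hunk 1: at line 1 remove [gzbj,eanks,kgka] add [dulpi,vdpzg] -> 8 lines: vyu ledjy dulpi vdpzg ygbe qindk msf ttce
Hunk 2: at line 2 remove [vdpzg,ygbe] add [wyxua] -> 7 lines: vyu ledjy dulpi wyxua qindk msf ttce
Hunk 3: at line 1 remove [dulpi,wyxua] add [kaj] -> 6 lines: vyu ledjy kaj qindk msf ttce
Final line 5: msf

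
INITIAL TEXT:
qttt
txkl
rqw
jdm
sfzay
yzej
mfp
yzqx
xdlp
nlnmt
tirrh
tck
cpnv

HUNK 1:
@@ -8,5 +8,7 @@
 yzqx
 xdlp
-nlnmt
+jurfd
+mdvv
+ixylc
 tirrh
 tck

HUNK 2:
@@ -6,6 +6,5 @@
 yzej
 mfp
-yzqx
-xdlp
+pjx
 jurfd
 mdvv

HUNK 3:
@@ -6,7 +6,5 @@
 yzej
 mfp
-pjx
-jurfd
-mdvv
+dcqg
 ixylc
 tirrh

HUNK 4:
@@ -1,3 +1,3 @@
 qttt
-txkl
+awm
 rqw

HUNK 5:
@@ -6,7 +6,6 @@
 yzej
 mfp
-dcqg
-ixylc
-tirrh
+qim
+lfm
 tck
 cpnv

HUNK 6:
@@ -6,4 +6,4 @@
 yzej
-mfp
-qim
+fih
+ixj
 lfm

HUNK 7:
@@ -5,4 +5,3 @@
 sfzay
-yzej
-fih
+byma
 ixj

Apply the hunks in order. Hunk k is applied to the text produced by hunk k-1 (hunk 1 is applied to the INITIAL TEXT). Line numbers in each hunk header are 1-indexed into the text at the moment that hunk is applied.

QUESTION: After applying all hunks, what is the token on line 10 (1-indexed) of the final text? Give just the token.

Hunk 1: at line 8 remove [nlnmt] add [jurfd,mdvv,ixylc] -> 15 lines: qttt txkl rqw jdm sfzay yzej mfp yzqx xdlp jurfd mdvv ixylc tirrh tck cpnv
Hunk 2: at line 6 remove [yzqx,xdlp] add [pjx] -> 14 lines: qttt txkl rqw jdm sfzay yzej mfp pjx jurfd mdvv ixylc tirrh tck cpnv
Hunk 3: at line 6 remove [pjx,jurfd,mdvv] add [dcqg] -> 12 lines: qttt txkl rqw jdm sfzay yzej mfp dcqg ixylc tirrh tck cpnv
Hunk 4: at line 1 remove [txkl] add [awm] -> 12 lines: qttt awm rqw jdm sfzay yzej mfp dcqg ixylc tirrh tck cpnv
Hunk 5: at line 6 remove [dcqg,ixylc,tirrh] add [qim,lfm] -> 11 lines: qttt awm rqw jdm sfzay yzej mfp qim lfm tck cpnv
Hunk 6: at line 6 remove [mfp,qim] add [fih,ixj] -> 11 lines: qttt awm rqw jdm sfzay yzej fih ixj lfm tck cpnv
Hunk 7: at line 5 remove [yzej,fih] add [byma] -> 10 lines: qttt awm rqw jdm sfzay byma ixj lfm tck cpnv
Final line 10: cpnv

Answer: cpnv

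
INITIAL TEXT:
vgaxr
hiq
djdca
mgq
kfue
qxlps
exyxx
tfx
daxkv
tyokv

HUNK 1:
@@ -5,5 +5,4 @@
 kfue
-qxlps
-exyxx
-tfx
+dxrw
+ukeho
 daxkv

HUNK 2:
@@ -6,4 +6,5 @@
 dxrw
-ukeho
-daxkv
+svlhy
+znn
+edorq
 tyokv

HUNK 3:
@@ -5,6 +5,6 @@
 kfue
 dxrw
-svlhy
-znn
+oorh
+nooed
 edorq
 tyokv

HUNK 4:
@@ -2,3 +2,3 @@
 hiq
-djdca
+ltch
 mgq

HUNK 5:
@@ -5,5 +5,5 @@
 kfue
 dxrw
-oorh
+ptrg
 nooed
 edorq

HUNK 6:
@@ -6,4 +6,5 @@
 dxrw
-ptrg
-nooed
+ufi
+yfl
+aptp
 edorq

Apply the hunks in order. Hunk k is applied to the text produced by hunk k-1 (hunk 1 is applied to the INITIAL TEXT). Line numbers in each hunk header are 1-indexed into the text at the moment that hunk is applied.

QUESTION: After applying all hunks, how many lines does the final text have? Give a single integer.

Answer: 11

Derivation:
Hunk 1: at line 5 remove [qxlps,exyxx,tfx] add [dxrw,ukeho] -> 9 lines: vgaxr hiq djdca mgq kfue dxrw ukeho daxkv tyokv
Hunk 2: at line 6 remove [ukeho,daxkv] add [svlhy,znn,edorq] -> 10 lines: vgaxr hiq djdca mgq kfue dxrw svlhy znn edorq tyokv
Hunk 3: at line 5 remove [svlhy,znn] add [oorh,nooed] -> 10 lines: vgaxr hiq djdca mgq kfue dxrw oorh nooed edorq tyokv
Hunk 4: at line 2 remove [djdca] add [ltch] -> 10 lines: vgaxr hiq ltch mgq kfue dxrw oorh nooed edorq tyokv
Hunk 5: at line 5 remove [oorh] add [ptrg] -> 10 lines: vgaxr hiq ltch mgq kfue dxrw ptrg nooed edorq tyokv
Hunk 6: at line 6 remove [ptrg,nooed] add [ufi,yfl,aptp] -> 11 lines: vgaxr hiq ltch mgq kfue dxrw ufi yfl aptp edorq tyokv
Final line count: 11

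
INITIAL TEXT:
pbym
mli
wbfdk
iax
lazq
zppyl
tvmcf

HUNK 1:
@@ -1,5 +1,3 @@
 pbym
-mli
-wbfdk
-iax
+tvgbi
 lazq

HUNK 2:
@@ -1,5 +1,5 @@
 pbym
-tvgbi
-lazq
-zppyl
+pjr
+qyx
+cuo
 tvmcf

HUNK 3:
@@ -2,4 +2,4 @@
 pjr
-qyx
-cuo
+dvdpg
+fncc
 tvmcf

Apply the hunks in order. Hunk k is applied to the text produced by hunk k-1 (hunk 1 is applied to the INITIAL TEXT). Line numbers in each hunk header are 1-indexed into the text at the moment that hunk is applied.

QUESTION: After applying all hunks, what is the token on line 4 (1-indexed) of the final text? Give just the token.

Hunk 1: at line 1 remove [mli,wbfdk,iax] add [tvgbi] -> 5 lines: pbym tvgbi lazq zppyl tvmcf
Hunk 2: at line 1 remove [tvgbi,lazq,zppyl] add [pjr,qyx,cuo] -> 5 lines: pbym pjr qyx cuo tvmcf
Hunk 3: at line 2 remove [qyx,cuo] add [dvdpg,fncc] -> 5 lines: pbym pjr dvdpg fncc tvmcf
Final line 4: fncc

Answer: fncc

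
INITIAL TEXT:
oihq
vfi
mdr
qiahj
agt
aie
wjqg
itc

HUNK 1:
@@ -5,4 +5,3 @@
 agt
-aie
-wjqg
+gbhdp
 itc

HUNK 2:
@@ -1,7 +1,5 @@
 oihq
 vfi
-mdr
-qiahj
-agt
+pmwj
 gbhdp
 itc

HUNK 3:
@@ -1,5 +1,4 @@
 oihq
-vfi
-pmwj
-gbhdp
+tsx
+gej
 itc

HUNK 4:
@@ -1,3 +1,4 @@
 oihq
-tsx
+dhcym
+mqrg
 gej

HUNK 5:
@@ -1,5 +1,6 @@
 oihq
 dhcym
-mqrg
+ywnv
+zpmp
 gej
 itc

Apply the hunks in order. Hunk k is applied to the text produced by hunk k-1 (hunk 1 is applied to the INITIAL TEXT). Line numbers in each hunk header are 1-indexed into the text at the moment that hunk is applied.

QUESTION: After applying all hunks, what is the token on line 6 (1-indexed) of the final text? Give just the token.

Answer: itc

Derivation:
Hunk 1: at line 5 remove [aie,wjqg] add [gbhdp] -> 7 lines: oihq vfi mdr qiahj agt gbhdp itc
Hunk 2: at line 1 remove [mdr,qiahj,agt] add [pmwj] -> 5 lines: oihq vfi pmwj gbhdp itc
Hunk 3: at line 1 remove [vfi,pmwj,gbhdp] add [tsx,gej] -> 4 lines: oihq tsx gej itc
Hunk 4: at line 1 remove [tsx] add [dhcym,mqrg] -> 5 lines: oihq dhcym mqrg gej itc
Hunk 5: at line 1 remove [mqrg] add [ywnv,zpmp] -> 6 lines: oihq dhcym ywnv zpmp gej itc
Final line 6: itc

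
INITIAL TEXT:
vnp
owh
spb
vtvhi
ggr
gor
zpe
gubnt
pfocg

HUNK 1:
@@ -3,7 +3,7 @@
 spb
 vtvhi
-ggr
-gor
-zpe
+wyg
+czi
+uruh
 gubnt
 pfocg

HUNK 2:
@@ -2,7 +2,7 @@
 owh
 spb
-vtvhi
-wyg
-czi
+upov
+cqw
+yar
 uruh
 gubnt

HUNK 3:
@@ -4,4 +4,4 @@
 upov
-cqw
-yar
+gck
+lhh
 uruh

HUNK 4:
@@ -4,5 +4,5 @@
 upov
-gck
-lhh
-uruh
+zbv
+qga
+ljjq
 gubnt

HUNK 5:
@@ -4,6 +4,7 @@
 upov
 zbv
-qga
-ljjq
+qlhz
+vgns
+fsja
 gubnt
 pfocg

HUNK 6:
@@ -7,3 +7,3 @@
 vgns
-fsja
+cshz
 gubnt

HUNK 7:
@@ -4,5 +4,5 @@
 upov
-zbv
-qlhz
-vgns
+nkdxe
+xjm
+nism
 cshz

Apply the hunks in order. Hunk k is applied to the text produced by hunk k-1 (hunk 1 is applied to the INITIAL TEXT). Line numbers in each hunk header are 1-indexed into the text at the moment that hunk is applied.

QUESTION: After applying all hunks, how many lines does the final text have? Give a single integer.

Hunk 1: at line 3 remove [ggr,gor,zpe] add [wyg,czi,uruh] -> 9 lines: vnp owh spb vtvhi wyg czi uruh gubnt pfocg
Hunk 2: at line 2 remove [vtvhi,wyg,czi] add [upov,cqw,yar] -> 9 lines: vnp owh spb upov cqw yar uruh gubnt pfocg
Hunk 3: at line 4 remove [cqw,yar] add [gck,lhh] -> 9 lines: vnp owh spb upov gck lhh uruh gubnt pfocg
Hunk 4: at line 4 remove [gck,lhh,uruh] add [zbv,qga,ljjq] -> 9 lines: vnp owh spb upov zbv qga ljjq gubnt pfocg
Hunk 5: at line 4 remove [qga,ljjq] add [qlhz,vgns,fsja] -> 10 lines: vnp owh spb upov zbv qlhz vgns fsja gubnt pfocg
Hunk 6: at line 7 remove [fsja] add [cshz] -> 10 lines: vnp owh spb upov zbv qlhz vgns cshz gubnt pfocg
Hunk 7: at line 4 remove [zbv,qlhz,vgns] add [nkdxe,xjm,nism] -> 10 lines: vnp owh spb upov nkdxe xjm nism cshz gubnt pfocg
Final line count: 10

Answer: 10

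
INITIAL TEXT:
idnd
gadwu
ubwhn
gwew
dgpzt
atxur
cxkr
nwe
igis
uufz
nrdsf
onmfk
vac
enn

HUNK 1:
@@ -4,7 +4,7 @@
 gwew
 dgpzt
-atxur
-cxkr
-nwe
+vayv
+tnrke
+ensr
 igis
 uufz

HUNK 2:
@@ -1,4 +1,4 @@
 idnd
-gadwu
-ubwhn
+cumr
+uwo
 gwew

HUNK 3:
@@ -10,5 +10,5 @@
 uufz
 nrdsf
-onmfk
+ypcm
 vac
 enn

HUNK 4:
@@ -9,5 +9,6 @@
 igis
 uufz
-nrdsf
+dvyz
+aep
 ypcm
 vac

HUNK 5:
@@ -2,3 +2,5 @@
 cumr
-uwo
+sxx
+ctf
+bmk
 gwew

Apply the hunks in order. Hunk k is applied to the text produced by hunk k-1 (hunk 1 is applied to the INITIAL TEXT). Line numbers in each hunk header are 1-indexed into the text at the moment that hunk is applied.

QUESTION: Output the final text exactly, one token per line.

Answer: idnd
cumr
sxx
ctf
bmk
gwew
dgpzt
vayv
tnrke
ensr
igis
uufz
dvyz
aep
ypcm
vac
enn

Derivation:
Hunk 1: at line 4 remove [atxur,cxkr,nwe] add [vayv,tnrke,ensr] -> 14 lines: idnd gadwu ubwhn gwew dgpzt vayv tnrke ensr igis uufz nrdsf onmfk vac enn
Hunk 2: at line 1 remove [gadwu,ubwhn] add [cumr,uwo] -> 14 lines: idnd cumr uwo gwew dgpzt vayv tnrke ensr igis uufz nrdsf onmfk vac enn
Hunk 3: at line 10 remove [onmfk] add [ypcm] -> 14 lines: idnd cumr uwo gwew dgpzt vayv tnrke ensr igis uufz nrdsf ypcm vac enn
Hunk 4: at line 9 remove [nrdsf] add [dvyz,aep] -> 15 lines: idnd cumr uwo gwew dgpzt vayv tnrke ensr igis uufz dvyz aep ypcm vac enn
Hunk 5: at line 2 remove [uwo] add [sxx,ctf,bmk] -> 17 lines: idnd cumr sxx ctf bmk gwew dgpzt vayv tnrke ensr igis uufz dvyz aep ypcm vac enn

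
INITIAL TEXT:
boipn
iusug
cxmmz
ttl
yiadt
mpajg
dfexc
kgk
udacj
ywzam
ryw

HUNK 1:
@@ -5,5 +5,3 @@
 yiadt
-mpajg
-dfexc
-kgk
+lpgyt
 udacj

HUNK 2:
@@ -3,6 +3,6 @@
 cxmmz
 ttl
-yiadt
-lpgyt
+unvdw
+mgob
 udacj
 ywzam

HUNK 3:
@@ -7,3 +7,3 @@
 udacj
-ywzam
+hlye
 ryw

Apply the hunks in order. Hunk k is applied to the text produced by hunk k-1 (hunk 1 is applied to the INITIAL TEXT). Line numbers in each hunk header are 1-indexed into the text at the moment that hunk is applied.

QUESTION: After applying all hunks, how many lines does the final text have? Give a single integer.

Hunk 1: at line 5 remove [mpajg,dfexc,kgk] add [lpgyt] -> 9 lines: boipn iusug cxmmz ttl yiadt lpgyt udacj ywzam ryw
Hunk 2: at line 3 remove [yiadt,lpgyt] add [unvdw,mgob] -> 9 lines: boipn iusug cxmmz ttl unvdw mgob udacj ywzam ryw
Hunk 3: at line 7 remove [ywzam] add [hlye] -> 9 lines: boipn iusug cxmmz ttl unvdw mgob udacj hlye ryw
Final line count: 9

Answer: 9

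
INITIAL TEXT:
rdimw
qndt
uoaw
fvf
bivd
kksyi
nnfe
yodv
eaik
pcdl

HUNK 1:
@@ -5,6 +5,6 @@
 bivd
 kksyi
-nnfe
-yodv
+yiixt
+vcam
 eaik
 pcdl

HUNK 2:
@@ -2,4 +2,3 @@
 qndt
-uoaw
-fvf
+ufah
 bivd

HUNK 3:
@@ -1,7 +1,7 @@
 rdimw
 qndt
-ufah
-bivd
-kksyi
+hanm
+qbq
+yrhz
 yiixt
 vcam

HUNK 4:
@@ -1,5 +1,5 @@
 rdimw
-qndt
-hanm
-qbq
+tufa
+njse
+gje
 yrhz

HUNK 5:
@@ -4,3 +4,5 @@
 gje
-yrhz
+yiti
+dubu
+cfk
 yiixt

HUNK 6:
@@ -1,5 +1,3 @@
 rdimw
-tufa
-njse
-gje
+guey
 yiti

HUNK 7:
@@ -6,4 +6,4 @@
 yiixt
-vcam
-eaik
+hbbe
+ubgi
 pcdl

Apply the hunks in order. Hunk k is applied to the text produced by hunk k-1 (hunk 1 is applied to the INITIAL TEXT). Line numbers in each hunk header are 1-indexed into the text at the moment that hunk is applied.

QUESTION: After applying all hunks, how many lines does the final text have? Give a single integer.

Answer: 9

Derivation:
Hunk 1: at line 5 remove [nnfe,yodv] add [yiixt,vcam] -> 10 lines: rdimw qndt uoaw fvf bivd kksyi yiixt vcam eaik pcdl
Hunk 2: at line 2 remove [uoaw,fvf] add [ufah] -> 9 lines: rdimw qndt ufah bivd kksyi yiixt vcam eaik pcdl
Hunk 3: at line 1 remove [ufah,bivd,kksyi] add [hanm,qbq,yrhz] -> 9 lines: rdimw qndt hanm qbq yrhz yiixt vcam eaik pcdl
Hunk 4: at line 1 remove [qndt,hanm,qbq] add [tufa,njse,gje] -> 9 lines: rdimw tufa njse gje yrhz yiixt vcam eaik pcdl
Hunk 5: at line 4 remove [yrhz] add [yiti,dubu,cfk] -> 11 lines: rdimw tufa njse gje yiti dubu cfk yiixt vcam eaik pcdl
Hunk 6: at line 1 remove [tufa,njse,gje] add [guey] -> 9 lines: rdimw guey yiti dubu cfk yiixt vcam eaik pcdl
Hunk 7: at line 6 remove [vcam,eaik] add [hbbe,ubgi] -> 9 lines: rdimw guey yiti dubu cfk yiixt hbbe ubgi pcdl
Final line count: 9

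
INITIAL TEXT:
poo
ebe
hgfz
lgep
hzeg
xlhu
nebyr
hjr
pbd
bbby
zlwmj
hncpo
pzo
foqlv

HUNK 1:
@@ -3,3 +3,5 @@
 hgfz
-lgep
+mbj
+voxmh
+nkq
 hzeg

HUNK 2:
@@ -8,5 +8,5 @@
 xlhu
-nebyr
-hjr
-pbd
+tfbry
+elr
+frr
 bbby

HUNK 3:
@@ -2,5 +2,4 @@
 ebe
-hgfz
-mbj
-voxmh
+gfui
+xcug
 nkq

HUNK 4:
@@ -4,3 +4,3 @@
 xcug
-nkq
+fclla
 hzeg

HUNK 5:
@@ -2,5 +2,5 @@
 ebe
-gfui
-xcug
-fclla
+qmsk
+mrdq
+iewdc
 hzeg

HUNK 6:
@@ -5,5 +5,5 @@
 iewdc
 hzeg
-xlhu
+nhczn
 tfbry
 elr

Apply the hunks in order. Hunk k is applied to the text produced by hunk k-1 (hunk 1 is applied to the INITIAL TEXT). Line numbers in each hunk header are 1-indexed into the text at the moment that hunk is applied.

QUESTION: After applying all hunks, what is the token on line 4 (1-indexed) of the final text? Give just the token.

Hunk 1: at line 3 remove [lgep] add [mbj,voxmh,nkq] -> 16 lines: poo ebe hgfz mbj voxmh nkq hzeg xlhu nebyr hjr pbd bbby zlwmj hncpo pzo foqlv
Hunk 2: at line 8 remove [nebyr,hjr,pbd] add [tfbry,elr,frr] -> 16 lines: poo ebe hgfz mbj voxmh nkq hzeg xlhu tfbry elr frr bbby zlwmj hncpo pzo foqlv
Hunk 3: at line 2 remove [hgfz,mbj,voxmh] add [gfui,xcug] -> 15 lines: poo ebe gfui xcug nkq hzeg xlhu tfbry elr frr bbby zlwmj hncpo pzo foqlv
Hunk 4: at line 4 remove [nkq] add [fclla] -> 15 lines: poo ebe gfui xcug fclla hzeg xlhu tfbry elr frr bbby zlwmj hncpo pzo foqlv
Hunk 5: at line 2 remove [gfui,xcug,fclla] add [qmsk,mrdq,iewdc] -> 15 lines: poo ebe qmsk mrdq iewdc hzeg xlhu tfbry elr frr bbby zlwmj hncpo pzo foqlv
Hunk 6: at line 5 remove [xlhu] add [nhczn] -> 15 lines: poo ebe qmsk mrdq iewdc hzeg nhczn tfbry elr frr bbby zlwmj hncpo pzo foqlv
Final line 4: mrdq

Answer: mrdq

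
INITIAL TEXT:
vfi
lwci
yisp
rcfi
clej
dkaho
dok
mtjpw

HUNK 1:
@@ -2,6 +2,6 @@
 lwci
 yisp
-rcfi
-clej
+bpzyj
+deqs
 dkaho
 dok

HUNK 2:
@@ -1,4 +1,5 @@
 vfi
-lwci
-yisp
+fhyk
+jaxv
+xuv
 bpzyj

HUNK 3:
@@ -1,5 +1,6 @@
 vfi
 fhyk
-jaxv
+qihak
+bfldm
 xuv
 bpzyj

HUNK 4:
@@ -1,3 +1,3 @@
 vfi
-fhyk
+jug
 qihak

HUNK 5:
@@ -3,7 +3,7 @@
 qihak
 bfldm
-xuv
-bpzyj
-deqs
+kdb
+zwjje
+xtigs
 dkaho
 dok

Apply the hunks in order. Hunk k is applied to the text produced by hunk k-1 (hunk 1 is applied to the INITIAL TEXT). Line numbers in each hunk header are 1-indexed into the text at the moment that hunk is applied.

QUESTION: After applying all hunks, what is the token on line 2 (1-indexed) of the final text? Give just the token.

Answer: jug

Derivation:
Hunk 1: at line 2 remove [rcfi,clej] add [bpzyj,deqs] -> 8 lines: vfi lwci yisp bpzyj deqs dkaho dok mtjpw
Hunk 2: at line 1 remove [lwci,yisp] add [fhyk,jaxv,xuv] -> 9 lines: vfi fhyk jaxv xuv bpzyj deqs dkaho dok mtjpw
Hunk 3: at line 1 remove [jaxv] add [qihak,bfldm] -> 10 lines: vfi fhyk qihak bfldm xuv bpzyj deqs dkaho dok mtjpw
Hunk 4: at line 1 remove [fhyk] add [jug] -> 10 lines: vfi jug qihak bfldm xuv bpzyj deqs dkaho dok mtjpw
Hunk 5: at line 3 remove [xuv,bpzyj,deqs] add [kdb,zwjje,xtigs] -> 10 lines: vfi jug qihak bfldm kdb zwjje xtigs dkaho dok mtjpw
Final line 2: jug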